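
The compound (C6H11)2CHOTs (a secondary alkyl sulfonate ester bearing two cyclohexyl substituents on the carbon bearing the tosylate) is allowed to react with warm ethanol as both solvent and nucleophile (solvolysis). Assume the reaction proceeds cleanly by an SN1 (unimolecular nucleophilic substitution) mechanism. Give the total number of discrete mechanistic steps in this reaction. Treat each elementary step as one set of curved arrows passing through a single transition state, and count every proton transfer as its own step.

Step 1: The C–O bond breaks with both electrons going to the tosylate; TsO⁻ leaves and a secondary carbocation remains.
Step 2: A hydride (H with its bonding pair) migrates from the adjacent cyclohexyl carbon to the cationic centre — a 1,2-hydride shift — upgrading the secondary cation to a tertiary one.
Step 3: Nucleophilic capture: the oxygen of CH3CH2OH bonds to the cationic carbon, producing an oxonium-ion intermediate.
Step 4: Deprotonation of the oxonium oxygen by solvent ethanol yields the neutral ether.
Total: 4 elementary steps.

4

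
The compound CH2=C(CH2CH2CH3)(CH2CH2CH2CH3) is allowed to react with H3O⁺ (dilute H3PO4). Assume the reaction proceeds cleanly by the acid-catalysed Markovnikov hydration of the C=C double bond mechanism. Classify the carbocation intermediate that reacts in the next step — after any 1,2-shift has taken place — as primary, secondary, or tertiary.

tertiary

Step 1: The π electrons of the C=C bond attack a proton of H3O⁺; Markovnikov addition places the new C–H on the less-substituted alkene carbon, so the positive charge ends up on the more-substituted carbon — a tertiary carbocation. H2O is released.
No single 1,2-shift to an adjacent carbon would give a more-substituted cation, so no rearrangement occurs.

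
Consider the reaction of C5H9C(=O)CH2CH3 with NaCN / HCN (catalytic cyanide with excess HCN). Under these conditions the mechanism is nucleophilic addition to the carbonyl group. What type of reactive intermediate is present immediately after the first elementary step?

tetrahedral alkoxide intermediate

Step 1: Nucleophilic addition: CN⁻ adds to the carbonyl carbon, pushing the π(C=O) electron pair onto oxygen and giving a tetrahedral alkoxide.
After step 1 the species present is a tetrahedral alkoxide intermediate.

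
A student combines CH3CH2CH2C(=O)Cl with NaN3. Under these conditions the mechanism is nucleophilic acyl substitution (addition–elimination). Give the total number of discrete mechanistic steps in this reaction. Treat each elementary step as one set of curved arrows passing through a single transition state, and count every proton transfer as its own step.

2

Step 1: A lone pair on the N of N3⁻ attacks the electrophilic acyl carbon; the π(C=O) electrons move onto oxygen, giving a tetrahedral intermediate.
Step 2: Collapse of the tetrahedral intermediate: the alkoxide oxygen pushes its lone pair back to re-form C=O while Cl⁻ leaves.
Total: 2 elementary steps.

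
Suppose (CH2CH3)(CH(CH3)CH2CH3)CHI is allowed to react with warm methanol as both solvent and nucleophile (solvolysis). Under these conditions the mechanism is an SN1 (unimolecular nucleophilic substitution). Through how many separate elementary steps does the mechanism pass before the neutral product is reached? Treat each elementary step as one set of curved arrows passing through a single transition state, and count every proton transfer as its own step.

Step 1: Rate-determining heterolysis of the C–I bond gives I⁻ and a secondary carbocation.
Step 2: Carbocation rearrangement: a 1,2-hydride shift from the adjacent sec-butyl carbon converts the initially-formed secondary cation into the more stable tertiary cation.
Step 3: A lone pair on the oxygen of CH3OH attacks the carbocation, forming a new C–O σ-bond and an oxonium ion.
Step 4: Deprotonation of the oxonium oxygen by solvent methanol yields the neutral ether.
Total: 4 elementary steps.

4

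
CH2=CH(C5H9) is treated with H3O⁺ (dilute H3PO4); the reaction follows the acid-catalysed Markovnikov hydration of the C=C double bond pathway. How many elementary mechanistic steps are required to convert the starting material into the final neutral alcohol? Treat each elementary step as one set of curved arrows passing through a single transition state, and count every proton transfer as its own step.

4

Step 1: Protonation of the alkene by H3O⁺: the π bond acts as the nucleophile and picks up H⁺, giving the more stable (Markovnikov) secondary carbocation. H2O is released.
Step 2: A hydride (H with its bonding pair) migrates from the adjacent cyclopentyl carbon to the cationic centre — a 1,2-hydride shift — upgrading the secondary cation to a tertiary one.
Step 3: A lone pair on the oxygen of H2O attacks the carbocation, forming a C–O bond and an oxonium ion (a protonated alcohol).
Step 4: H2O removes a proton from the oxonium oxygen, regenerating H3O⁺ and giving the neutral alcohol.
Total: 4 elementary steps.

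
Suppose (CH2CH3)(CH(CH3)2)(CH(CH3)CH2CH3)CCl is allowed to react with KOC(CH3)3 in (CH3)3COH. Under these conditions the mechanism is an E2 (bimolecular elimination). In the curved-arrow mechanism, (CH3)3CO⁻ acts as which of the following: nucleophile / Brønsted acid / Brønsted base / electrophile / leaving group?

Step 1: The strong base (CH3)3CO⁻ removes a β-hydrogen; in the same concerted event the electrons of the breaking C–H bond form the new π(C=C) bond and the C–Cl σ-bond breaks, expelling Cl⁻. Anti-periplanar geometry; one transition state.
(CH3)3CO⁻ accepts a proton in a proton-transfer step — a Brønsted base.

Brønsted base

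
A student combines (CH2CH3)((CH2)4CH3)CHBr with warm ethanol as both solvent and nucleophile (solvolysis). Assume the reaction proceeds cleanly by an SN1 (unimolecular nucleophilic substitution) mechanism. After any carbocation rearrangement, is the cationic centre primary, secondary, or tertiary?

Step 1: Rate-determining heterolysis of the C–Br bond gives Br⁻ and a secondary carbocation.
No single 1,2-shift to an adjacent carbon would give a more-substituted cation, so no rearrangement occurs.

secondary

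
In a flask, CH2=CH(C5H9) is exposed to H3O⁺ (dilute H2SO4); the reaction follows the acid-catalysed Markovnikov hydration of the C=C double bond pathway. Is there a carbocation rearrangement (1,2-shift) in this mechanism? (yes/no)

yes

The first-formed carbocation is secondary.
The adjacent cyclopentyl carbon already bears 2 other carbon substituents and has a hydrogen to migrate; after a 1,2-hydride shift from that carbon the positive charge sits on a tertiary centre.
Tertiary is more stable than secondary, so the shift occurs.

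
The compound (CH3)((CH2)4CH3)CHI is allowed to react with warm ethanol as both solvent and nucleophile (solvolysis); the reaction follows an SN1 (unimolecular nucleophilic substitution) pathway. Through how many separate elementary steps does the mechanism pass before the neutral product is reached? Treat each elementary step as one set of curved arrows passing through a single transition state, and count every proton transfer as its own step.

3

Step 1: Unassisted departure of I⁻ (taking the C–I bonding pair) generates a secondary carbocation.
(No 1,2-shift: no single shift to an adjacent carbon would give a more stable cation.)
Step 2: Nucleophilic capture: the oxygen of CH3CH2OH bonds to the cationic carbon, producing an oxonium-ion intermediate.
Step 3: Deprotonation of the oxonium oxygen by solvent ethanol yields the neutral ether.
Total: 3 elementary steps.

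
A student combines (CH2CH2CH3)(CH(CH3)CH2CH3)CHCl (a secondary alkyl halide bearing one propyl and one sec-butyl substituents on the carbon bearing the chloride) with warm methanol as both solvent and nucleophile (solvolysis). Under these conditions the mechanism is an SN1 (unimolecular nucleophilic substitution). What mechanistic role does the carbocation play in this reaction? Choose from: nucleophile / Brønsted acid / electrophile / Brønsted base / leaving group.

Step 3: Nucleophilic capture: the oxygen of CH3OH bonds to the cationic carbon, producing an oxonium-ion intermediate.
The carbocation accepts an electron pair into an empty or π* orbital — it is the electrophile.

electrophile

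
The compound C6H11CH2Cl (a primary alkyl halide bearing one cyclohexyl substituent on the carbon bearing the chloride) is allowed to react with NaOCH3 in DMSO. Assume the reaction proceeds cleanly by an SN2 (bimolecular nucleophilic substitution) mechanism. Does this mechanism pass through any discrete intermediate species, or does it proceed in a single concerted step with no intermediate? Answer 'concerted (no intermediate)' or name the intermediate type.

concerted (no intermediate)

The methoxide nucleophile donates a lone pair from O to the α-carbon in a backside attack; simultaneously the C–Cl σ-bond breaks and both of its electrons leave with Cl⁻. One concerted step with inversion of configuration.
All bond changes occur in one transition state; no discrete intermediate is formed.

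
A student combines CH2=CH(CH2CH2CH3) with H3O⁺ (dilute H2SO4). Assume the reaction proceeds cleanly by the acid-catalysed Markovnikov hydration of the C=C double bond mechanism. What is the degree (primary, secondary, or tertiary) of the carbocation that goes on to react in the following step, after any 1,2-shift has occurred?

secondary

Step 1: Protonation of the alkene by H3O⁺: the π bond acts as the nucleophile and picks up H⁺, giving the more stable (Markovnikov) secondary carbocation. H2O is released.
No single 1,2-shift to an adjacent carbon would give a more-substituted cation, so no rearrangement occurs.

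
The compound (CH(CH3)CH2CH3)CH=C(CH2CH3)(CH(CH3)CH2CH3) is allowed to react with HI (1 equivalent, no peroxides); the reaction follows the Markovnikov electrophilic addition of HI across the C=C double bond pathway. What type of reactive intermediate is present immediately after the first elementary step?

tertiary carbocation

Step 1: Electrophilic addition begins with the π(C=C) electrons forming a bond to the proton of HI. Following Markovnikov's rule, the resulting cation is tertiary. The H–I bond breaks heterolytically, releasing I⁻.
After step 1 the species present is a tertiary carbocation.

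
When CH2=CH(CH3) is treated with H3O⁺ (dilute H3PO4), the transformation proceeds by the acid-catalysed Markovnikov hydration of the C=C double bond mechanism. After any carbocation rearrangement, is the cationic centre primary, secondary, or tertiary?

Step 1: The π electrons of the C=C bond attack a proton of H3O⁺; Markovnikov addition places the new C–H on the less-substituted alkene carbon, so the positive charge ends up on the more-substituted carbon — a secondary carbocation. H2O is released.
No single 1,2-shift to an adjacent carbon would give a more-substituted cation, so no rearrangement occurs.

secondary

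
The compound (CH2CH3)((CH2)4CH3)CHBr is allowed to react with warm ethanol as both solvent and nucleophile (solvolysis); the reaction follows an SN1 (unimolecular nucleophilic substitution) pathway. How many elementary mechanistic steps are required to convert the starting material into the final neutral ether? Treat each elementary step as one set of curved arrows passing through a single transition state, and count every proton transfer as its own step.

3

Step 1: The C–Br bond breaks with both electrons going to the bromide; Br⁻ leaves and a secondary carbocation remains.
(No 1,2-shift: no single shift to an adjacent carbon would give a more stable cation.)
Step 2: Nucleophilic capture: the oxygen of CH3CH2OH bonds to the cationic carbon, producing an oxonium-ion intermediate.
Step 3: Proton transfer from the O–H of the oxonium ion to a solvent molecule delivers the neutral ether.
Total: 3 elementary steps.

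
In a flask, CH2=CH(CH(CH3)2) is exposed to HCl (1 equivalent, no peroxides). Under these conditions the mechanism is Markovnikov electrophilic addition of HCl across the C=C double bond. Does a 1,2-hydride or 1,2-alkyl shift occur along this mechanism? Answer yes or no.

yes

The first-formed carbocation is secondary.
The adjacent isopropyl carbon already bears 2 other carbon substituents and has a hydrogen to migrate; after a 1,2-hydride shift from that carbon the positive charge sits on a tertiary centre.
Tertiary is more stable than secondary, so the shift occurs.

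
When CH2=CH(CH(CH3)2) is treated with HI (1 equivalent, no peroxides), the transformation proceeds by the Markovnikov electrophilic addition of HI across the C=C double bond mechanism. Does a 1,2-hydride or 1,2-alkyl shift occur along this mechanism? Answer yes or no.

yes

The first-formed carbocation is secondary.
The adjacent isopropyl carbon already bears 2 other carbon substituents and has a hydrogen to migrate; after a 1,2-hydride shift from that carbon the positive charge sits on a tertiary centre.
Tertiary is more stable than secondary, so the shift occurs.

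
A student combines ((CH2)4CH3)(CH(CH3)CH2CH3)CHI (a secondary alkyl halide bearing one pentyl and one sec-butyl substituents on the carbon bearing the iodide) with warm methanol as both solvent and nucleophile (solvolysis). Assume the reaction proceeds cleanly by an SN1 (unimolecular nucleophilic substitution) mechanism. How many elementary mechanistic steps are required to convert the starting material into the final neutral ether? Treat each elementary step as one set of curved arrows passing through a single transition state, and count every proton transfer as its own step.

4

Step 1: The C–I bond breaks with both electrons going to the iodide; I⁻ leaves and a secondary carbocation remains.
Step 2: Carbocation rearrangement: a 1,2-hydride shift from the adjacent sec-butyl carbon converts the initially-formed secondary cation into the more stable tertiary cation.
Step 3: A lone pair on the oxygen of CH3OH attacks the carbocation, forming a new C–O σ-bond and an oxonium ion.
Step 4: Proton transfer from the O–H of the oxonium ion to a solvent molecule delivers the neutral ether.
Total: 4 elementary steps.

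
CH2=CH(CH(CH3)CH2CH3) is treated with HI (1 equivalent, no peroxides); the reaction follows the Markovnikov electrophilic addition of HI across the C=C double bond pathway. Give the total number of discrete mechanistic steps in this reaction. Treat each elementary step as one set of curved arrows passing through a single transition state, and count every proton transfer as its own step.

Step 1: Electrophilic addition begins with the π(C=C) electrons forming a bond to the proton of HI. Following Markovnikov's rule, the resulting cation is secondary. The H–I bond breaks heterolytically, releasing I⁻.
Step 2: A 1,2-hydride shift from the adjacent sec-butyl carbon moves the positive charge from the secondary centre to an adjacent carbon, generating a more stable tertiary carbocation.
Step 3: The I⁻ anion donates a lone pair to the carbocation, forming the new C–I σ-bond and giving the neutral alkyl halide.
Total: 3 elementary steps.

3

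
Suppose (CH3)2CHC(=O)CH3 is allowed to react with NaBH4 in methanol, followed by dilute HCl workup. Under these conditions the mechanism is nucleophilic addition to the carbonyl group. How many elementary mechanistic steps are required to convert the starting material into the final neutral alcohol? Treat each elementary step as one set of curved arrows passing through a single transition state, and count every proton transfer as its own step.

2

Step 1: A lone pair / filled orbital on H⁻ (delivered from BH4⁻) attacks the electrophilic carbonyl carbon; the π(C=O) electrons shift onto oxygen, producing a tetrahedral alkoxide intermediate.
Step 2: The alkoxide picks up a proton during dilute HCl workup to yield an alcohol.
Total: 2 elementary steps.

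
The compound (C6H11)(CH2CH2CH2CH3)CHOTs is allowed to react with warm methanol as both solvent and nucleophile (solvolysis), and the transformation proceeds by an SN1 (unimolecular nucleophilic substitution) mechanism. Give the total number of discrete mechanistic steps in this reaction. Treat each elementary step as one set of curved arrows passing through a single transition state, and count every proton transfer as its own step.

4

Step 1: Rate-determining heterolysis of the C–O bond gives TsO⁻ and a secondary carbocation.
Step 2: A hydride (H with its bonding pair) migrates from the adjacent cyclohexyl carbon to the cationic centre — a 1,2-hydride shift — upgrading the secondary cation to a tertiary one.
Step 3: A lone pair on the oxygen of CH3OH attacks the carbocation, forming a new C–O σ-bond and an oxonium ion.
Step 4: A second solvent molecule removes the proton on oxygen, giving the neutral ether product.
Total: 4 elementary steps.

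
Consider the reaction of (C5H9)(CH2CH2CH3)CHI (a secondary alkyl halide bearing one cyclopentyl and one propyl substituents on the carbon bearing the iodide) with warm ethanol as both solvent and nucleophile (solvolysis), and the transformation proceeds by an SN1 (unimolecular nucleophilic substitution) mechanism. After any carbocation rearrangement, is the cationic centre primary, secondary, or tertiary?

Step 1: Unassisted departure of I⁻ (taking the C–I bonding pair) generates a secondary carbocation.
Step 2: Carbocation rearrangement: a 1,2-hydride shift from the adjacent cyclopentyl carbon converts the initially-formed secondary cation into the more stable tertiary cation.
The cation rearranges from secondary to tertiary via a 1,2-hydride shift from the adjacent cyclopentyl carbon; the tertiary cation is what reacts next.

tertiary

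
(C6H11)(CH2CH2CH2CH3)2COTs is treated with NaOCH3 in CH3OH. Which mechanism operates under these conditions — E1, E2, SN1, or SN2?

Conditions: a strong base with a tertiary substrate bearing a β-hydrogen.
These conditions are the textbook signature of the E2 pathway.
A strong (often hindered) base removes a β-H in concert with loss of the leaving group — bimolecular elimination.

E2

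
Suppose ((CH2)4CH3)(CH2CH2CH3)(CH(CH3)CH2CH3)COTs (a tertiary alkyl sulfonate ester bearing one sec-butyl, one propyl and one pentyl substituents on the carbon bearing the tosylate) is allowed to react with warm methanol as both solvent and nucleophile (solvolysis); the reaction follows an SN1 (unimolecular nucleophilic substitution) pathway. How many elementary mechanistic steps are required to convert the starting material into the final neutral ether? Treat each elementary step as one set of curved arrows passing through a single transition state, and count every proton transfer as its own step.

3

Step 1: The C–O bond breaks with both electrons going to the tosylate; TsO⁻ leaves and a tertiary carbocation remains.
(No 1,2-shift: no single shift to an adjacent carbon would give a more stable cation.)
Step 2: A lone pair on the oxygen of CH3OH attacks the carbocation, forming a new C–O σ-bond and an oxonium ion.
Step 3: Deprotonation of the oxonium oxygen by solvent methanol yields the neutral ether.
Total: 3 elementary steps.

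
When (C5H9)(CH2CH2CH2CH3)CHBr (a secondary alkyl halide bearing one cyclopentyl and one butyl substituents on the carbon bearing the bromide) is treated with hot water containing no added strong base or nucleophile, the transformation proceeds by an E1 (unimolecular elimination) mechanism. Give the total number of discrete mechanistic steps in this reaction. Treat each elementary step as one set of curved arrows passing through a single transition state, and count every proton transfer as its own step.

3

Step 1: Rate-determining heterolysis of the C–Br bond gives Br⁻ and a secondary carbocation.
Step 2: Carbocation rearrangement: a 1,2-hydride shift from the adjacent cyclopentyl carbon converts the initially-formed secondary cation into the more stable tertiary cation.
Step 3: A weak base (a water molecule from the solvent) removes a proton from a carbon adjacent to the cationic centre; the electrons of that C–H bond become the new π(C=C) bond, giving the alkene.
Total: 3 elementary steps.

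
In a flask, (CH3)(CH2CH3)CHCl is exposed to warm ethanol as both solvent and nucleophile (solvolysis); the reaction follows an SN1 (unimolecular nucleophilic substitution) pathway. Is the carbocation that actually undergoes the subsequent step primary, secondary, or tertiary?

Step 1: The C–Cl bond breaks with both electrons going to the chloride; Cl⁻ leaves and a secondary carbocation remains.
No single 1,2-shift to an adjacent carbon would give a more-substituted cation, so no rearrangement occurs.

secondary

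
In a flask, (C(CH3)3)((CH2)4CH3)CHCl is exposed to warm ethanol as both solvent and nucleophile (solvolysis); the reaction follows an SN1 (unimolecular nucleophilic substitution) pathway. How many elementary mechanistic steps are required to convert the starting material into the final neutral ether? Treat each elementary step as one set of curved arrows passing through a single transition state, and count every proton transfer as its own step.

Step 1: Rate-determining heterolysis of the C–Cl bond gives Cl⁻ and a secondary carbocation.
Step 2: A methyl group with its bonding pair migrates from the adjacent tert-butyl carbon to the cationic centre — a 1,2-methyl shift — upgrading the secondary cation to a tertiary one.
Step 3: Nucleophilic capture: the oxygen of CH3CH2OH bonds to the cationic carbon, producing an oxonium-ion intermediate.
Step 4: Proton transfer from the O–H of the oxonium ion to a solvent molecule delivers the neutral ether.
Total: 4 elementary steps.

4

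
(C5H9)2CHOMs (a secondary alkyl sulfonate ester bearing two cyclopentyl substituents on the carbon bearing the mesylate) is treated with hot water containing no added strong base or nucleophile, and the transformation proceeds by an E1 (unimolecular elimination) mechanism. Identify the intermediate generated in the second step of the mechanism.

tertiary carbocation

Step 1: Ionisation: the C–O σ-bond cleaves heterolytically; both bonding electrons depart with MsO⁻, leaving a secondary carbocation at the α-carbon.
Step 2: A hydride (H with its bonding pair) migrates from the adjacent cyclopentyl carbon to the cationic centre — a 1,2-hydride shift — upgrading the secondary cation to a tertiary one.
After step 2 the species present is a tertiary carbocation.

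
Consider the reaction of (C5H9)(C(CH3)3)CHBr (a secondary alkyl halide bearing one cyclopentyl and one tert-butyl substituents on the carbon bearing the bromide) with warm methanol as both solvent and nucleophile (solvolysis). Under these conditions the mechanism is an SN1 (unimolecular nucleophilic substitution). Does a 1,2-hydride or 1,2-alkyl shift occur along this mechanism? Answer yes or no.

yes

The first-formed carbocation is secondary.
The adjacent cyclopentyl carbon already bears 2 other carbon substituents and has a hydrogen to migrate; after a 1,2-hydride shift from that carbon the positive charge sits on a tertiary centre.
Tertiary is more stable than secondary, so the shift occurs.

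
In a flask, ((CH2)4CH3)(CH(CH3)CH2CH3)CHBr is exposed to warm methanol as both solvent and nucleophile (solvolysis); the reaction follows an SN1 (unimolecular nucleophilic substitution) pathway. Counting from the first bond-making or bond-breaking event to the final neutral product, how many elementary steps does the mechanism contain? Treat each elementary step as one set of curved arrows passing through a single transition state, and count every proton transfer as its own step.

4

Step 1: Rate-determining heterolysis of the C–Br bond gives Br⁻ and a secondary carbocation.
Step 2: Carbocation rearrangement: a 1,2-hydride shift from the adjacent sec-butyl carbon converts the initially-formed secondary cation into the more stable tertiary cation.
Step 3: CH3OH donates an oxygen lone pair into the empty p orbital of the cation, giving a protonated ether (an oxonium ion).
Step 4: A second solvent molecule removes the proton on oxygen, giving the neutral ether product.
Total: 4 elementary steps.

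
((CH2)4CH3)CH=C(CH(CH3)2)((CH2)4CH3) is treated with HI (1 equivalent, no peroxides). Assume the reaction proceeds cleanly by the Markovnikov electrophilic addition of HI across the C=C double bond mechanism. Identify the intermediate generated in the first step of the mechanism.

Step 1: Electrophilic addition begins with the π(C=C) electrons forming a bond to the proton of HI. Following Markovnikov's rule, the resulting cation is tertiary. The H–I bond breaks heterolytically, releasing I⁻.
After step 1 the species present is a tertiary carbocation.

tertiary carbocation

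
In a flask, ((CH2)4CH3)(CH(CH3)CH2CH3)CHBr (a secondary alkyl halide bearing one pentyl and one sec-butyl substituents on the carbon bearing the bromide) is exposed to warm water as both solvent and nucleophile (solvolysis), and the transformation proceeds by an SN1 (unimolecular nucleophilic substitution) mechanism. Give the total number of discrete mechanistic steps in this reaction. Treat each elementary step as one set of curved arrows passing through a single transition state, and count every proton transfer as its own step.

4

Step 1: Rate-determining heterolysis of the C–Br bond gives Br⁻ and a secondary carbocation.
Step 2: Carbocation rearrangement: a 1,2-hydride shift from the adjacent sec-butyl carbon converts the initially-formed secondary cation into the more stable tertiary cation.
Step 3: Nucleophilic capture: the oxygen of H2O bonds to the cationic carbon, producing an oxonium-ion intermediate.
Step 4: Deprotonation of the oxonium oxygen by solvent water yields the neutral alcohol.
Total: 4 elementary steps.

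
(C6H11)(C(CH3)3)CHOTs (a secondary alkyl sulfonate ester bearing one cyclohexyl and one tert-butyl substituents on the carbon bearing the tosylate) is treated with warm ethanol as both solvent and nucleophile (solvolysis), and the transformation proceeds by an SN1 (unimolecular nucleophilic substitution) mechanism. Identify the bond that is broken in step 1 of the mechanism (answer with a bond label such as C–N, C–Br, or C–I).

C–O

Step 1: The C–O bond breaks with both electrons going to the tosylate; TsO⁻ leaves and a secondary carbocation remains.
The bond broken in this step is the C–O bond.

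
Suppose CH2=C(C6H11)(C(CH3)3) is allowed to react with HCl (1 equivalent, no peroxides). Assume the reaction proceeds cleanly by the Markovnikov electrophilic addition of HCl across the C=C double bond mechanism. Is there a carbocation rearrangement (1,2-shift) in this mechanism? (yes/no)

The first-formed carbocation is tertiary.
No single 1,2-shift to an adjacent carbon would produce a more-substituted cation than the one already present, so no rearrangement occurs.

no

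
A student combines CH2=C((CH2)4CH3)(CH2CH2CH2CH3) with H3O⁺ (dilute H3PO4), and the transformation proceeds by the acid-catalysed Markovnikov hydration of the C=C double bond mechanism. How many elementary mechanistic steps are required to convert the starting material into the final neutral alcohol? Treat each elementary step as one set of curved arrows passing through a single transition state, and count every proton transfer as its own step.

3

Step 1: The π electrons of the C=C bond attack a proton of H3O⁺; Markovnikov addition places the new C–H on the less-substituted alkene carbon, so the positive charge ends up on the more-substituted carbon — a tertiary carbocation. H2O is released.
(No 1,2-shift: no single shift to an adjacent carbon would give a more stable cation.)
Step 2: Water acts as the nucleophile: an oxygen lone pair bonds to the cationic carbon, giving an oxonium-ion intermediate.
Step 3: Proton transfer from the O–H of the oxonium ion to H2O completes the catalytic cycle and yields the alcohol.
Total: 3 elementary steps.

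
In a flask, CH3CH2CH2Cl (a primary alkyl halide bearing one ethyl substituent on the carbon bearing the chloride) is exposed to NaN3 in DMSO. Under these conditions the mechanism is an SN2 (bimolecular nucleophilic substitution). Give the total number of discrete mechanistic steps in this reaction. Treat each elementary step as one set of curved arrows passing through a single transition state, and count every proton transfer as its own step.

Step 1: Backside attack by N3⁻ on the carbon bearing the chloride: the new C–N bond forms as the C–Cl bond breaks, with Walden inversion at carbon.
Total: 1 elementary step.

1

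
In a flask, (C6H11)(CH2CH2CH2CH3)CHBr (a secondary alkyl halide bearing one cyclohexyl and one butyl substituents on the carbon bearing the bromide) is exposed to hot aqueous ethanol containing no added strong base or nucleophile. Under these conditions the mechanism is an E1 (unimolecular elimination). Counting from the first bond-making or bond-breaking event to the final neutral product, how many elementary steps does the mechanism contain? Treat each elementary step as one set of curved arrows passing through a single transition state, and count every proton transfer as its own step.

Step 1: The C–Br bond breaks with both electrons going to the bromide; Br⁻ leaves and a secondary carbocation remains.
Step 2: A hydride (H with its bonding pair) migrates from the adjacent cyclohexyl carbon to the cationic centre — a 1,2-hydride shift — upgrading the secondary cation to a tertiary one.
Step 3: Loss of a β-proton to a water (or ethanol) molecule of the solvent: the C–H bonding pair collapses toward the cationic carbon to form the C=C π bond, yielding the alkene.
Total: 3 elementary steps.

3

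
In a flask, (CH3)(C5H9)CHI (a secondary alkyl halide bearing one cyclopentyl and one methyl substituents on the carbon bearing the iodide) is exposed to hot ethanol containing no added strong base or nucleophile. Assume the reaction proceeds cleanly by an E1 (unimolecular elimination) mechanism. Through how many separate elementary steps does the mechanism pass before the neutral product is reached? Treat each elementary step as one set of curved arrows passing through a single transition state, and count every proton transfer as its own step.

Step 1: Rate-determining heterolysis of the C–I bond gives I⁻ and a secondary carbocation.
Step 2: Carbocation rearrangement: a 1,2-hydride shift from the adjacent cyclopentyl carbon converts the initially-formed secondary cation into the more stable tertiary cation.
Step 3: A weak base (an ethanol molecule from the solvent) removes a proton from a carbon adjacent to the cationic centre; the electrons of that C–H bond become the new π(C=C) bond, giving the alkene.
Total: 3 elementary steps.

3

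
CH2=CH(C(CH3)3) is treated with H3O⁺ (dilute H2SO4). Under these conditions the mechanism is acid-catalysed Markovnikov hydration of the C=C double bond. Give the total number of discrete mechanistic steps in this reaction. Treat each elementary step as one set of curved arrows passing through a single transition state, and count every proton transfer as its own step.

4

Step 1: Electrophilic addition begins with the π(C=C) electrons forming a bond to the proton of H3O⁺. Following Markovnikov's rule, the resulting cation is secondary. H2O is released.
Step 2: A 1,2-methyl shift from the adjacent tert-butyl carbon moves the positive charge from the secondary centre to an adjacent carbon, generating a more stable tertiary carbocation.
Step 3: A lone pair on the oxygen of H2O attacks the carbocation, forming a C–O bond and an oxonium ion (a protonated alcohol).
Step 4: H2O removes a proton from the oxonium oxygen, regenerating H3O⁺ and giving the neutral alcohol.
Total: 4 elementary steps.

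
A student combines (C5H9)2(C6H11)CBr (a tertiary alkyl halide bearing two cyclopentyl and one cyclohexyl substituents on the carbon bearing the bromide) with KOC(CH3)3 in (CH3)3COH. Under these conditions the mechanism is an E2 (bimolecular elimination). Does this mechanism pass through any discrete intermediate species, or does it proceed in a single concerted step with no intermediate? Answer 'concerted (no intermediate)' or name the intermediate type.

concerted (no intermediate)

In one step, (CH3)3CO⁻ pulls off a β-proton, the C–Br bond cleaves, and a C=C double bond forms between the α- and β-carbons (E2, anti elimination).
All bond changes occur in one transition state; no discrete intermediate is formed.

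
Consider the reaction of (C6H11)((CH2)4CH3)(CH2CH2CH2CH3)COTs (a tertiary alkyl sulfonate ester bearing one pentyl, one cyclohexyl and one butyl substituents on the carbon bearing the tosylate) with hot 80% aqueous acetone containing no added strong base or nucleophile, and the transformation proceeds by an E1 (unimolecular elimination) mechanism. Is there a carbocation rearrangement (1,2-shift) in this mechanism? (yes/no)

The first-formed carbocation is tertiary.
No single 1,2-shift to an adjacent carbon would produce a more-substituted cation than the one already present, so no rearrangement occurs.

no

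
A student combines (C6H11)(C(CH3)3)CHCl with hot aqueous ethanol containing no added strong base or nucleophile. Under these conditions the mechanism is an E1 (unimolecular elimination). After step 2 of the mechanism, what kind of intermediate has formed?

Step 1: Ionisation: the C–Cl σ-bond cleaves heterolytically; both bonding electrons depart with Cl⁻, leaving a secondary carbocation at the α-carbon.
Step 2: A 1,2-hydride shift from the adjacent cyclohexyl carbon moves the positive charge from the secondary centre to an adjacent carbon, generating a more stable tertiary carbocation.
After step 2 the species present is a tertiary carbocation.

tertiary carbocation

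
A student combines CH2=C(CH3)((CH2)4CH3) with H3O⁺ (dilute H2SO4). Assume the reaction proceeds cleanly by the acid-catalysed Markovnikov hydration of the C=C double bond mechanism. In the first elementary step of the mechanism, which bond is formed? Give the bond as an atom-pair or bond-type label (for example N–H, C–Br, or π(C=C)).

C–H

Step 1: Electrophilic addition begins with the π(C=C) electrons forming a bond to the proton of H3O⁺. Following Markovnikov's rule, the resulting cation is tertiary. H2O is released.
The bond formed in this step is the C–H bond.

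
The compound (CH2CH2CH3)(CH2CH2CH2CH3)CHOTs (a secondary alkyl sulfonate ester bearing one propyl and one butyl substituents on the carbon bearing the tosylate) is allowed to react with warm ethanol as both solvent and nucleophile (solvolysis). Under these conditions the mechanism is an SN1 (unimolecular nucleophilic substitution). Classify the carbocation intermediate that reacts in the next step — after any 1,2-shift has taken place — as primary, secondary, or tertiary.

secondary

Step 1: The C–O bond breaks with both electrons going to the tosylate; TsO⁻ leaves and a secondary carbocation remains.
No single 1,2-shift to an adjacent carbon would give a more-substituted cation, so no rearrangement occurs.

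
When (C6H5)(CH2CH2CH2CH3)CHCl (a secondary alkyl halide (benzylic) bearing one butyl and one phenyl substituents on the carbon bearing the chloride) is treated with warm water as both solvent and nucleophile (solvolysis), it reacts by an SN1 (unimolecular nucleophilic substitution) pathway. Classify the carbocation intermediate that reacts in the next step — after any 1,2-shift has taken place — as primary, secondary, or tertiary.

Step 1: The C–Cl bond breaks with both electrons going to the chloride; Cl⁻ leaves and a secondary carbocation remains.
No single 1,2-shift to an adjacent carbon would give a more-substituted cation, so no rearrangement occurs.

secondary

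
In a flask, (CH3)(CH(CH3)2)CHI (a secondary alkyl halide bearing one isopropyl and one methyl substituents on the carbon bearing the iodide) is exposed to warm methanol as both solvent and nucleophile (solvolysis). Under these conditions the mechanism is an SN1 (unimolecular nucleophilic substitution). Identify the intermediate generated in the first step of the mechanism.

Step 1: Ionisation: the C–I σ-bond cleaves heterolytically; both bonding electrons depart with I⁻, leaving a secondary carbocation at the α-carbon.
After step 1 the species present is a secondary carbocation.

secondary carbocation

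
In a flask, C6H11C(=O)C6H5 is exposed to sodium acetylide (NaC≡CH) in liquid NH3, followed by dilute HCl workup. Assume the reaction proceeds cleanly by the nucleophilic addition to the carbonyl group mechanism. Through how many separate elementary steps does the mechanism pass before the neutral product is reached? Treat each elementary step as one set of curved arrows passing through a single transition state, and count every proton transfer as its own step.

2

Step 1: A lone pair / filled orbital on HC≡C⁻ attacks the electrophilic carbonyl carbon; the π(C=O) electrons shift onto oxygen, producing a tetrahedral alkoxide intermediate.
Step 2: Protonation of the alkoxide by dilute HCl workup furnishes a propargyl alcohol.
Total: 2 elementary steps.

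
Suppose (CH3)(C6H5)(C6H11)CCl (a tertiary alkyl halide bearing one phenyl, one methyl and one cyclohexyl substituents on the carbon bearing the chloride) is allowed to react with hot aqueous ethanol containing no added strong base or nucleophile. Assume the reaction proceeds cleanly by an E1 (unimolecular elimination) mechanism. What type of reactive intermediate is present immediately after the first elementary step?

tertiary carbocation

Step 1: The C–Cl bond breaks with both electrons going to the chloride; Cl⁻ leaves and a tertiary carbocation remains.
After step 1 the species present is a tertiary carbocation.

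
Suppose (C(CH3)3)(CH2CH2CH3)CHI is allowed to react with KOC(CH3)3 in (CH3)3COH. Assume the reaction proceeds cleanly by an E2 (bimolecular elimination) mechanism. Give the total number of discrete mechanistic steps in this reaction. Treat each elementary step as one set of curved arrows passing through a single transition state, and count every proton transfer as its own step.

Step 1: Concerted anti-periplanar elimination: (CH3)3CO⁻ abstracts a β-H while I⁻ leaves, and the C–H electrons become the new C=C π bond — all in a single transition state.
Total: 1 elementary step.

1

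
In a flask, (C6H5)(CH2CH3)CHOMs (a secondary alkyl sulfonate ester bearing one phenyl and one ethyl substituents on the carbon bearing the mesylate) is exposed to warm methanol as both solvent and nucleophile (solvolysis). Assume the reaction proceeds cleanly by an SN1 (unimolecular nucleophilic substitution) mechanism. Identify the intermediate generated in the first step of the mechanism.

secondary carbocation

Step 1: Rate-determining heterolysis of the C–O bond gives MsO⁻ and a secondary carbocation.
After step 1 the species present is a secondary carbocation.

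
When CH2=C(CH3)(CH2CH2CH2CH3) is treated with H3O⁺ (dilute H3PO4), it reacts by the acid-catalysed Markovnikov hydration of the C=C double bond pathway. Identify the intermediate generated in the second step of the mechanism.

Step 1: Electrophilic addition begins with the π(C=C) electrons forming a bond to the proton of H3O⁺. Following Markovnikov's rule, the resulting cation is tertiary. H2O is released.
Step 2: A lone pair on the oxygen of H2O attacks the carbocation, forming a C–O bond and an oxonium ion (a protonated alcohol).
After step 2 the species present is an oxonium ion.

oxonium ion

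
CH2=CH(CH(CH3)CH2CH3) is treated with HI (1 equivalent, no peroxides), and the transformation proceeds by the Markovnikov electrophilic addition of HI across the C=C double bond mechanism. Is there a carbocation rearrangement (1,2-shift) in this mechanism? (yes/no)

yes

The first-formed carbocation is secondary.
The adjacent sec-butyl carbon already bears 2 other carbon substituents and has a hydrogen to migrate; after a 1,2-hydride shift from that carbon the positive charge sits on a tertiary centre.
Tertiary is more stable than secondary, so the shift occurs.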